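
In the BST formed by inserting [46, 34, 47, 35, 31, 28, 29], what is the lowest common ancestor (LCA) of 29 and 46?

Tree insertion order: [46, 34, 47, 35, 31, 28, 29]
Tree (level-order array): [46, 34, 47, 31, 35, None, None, 28, None, None, None, None, 29]
In a BST, the LCA of p=29, q=46 is the first node v on the
root-to-leaf path with p <= v <= q (go left if both < v, right if both > v).
Walk from root:
  at 46: 29 <= 46 <= 46, this is the LCA
LCA = 46


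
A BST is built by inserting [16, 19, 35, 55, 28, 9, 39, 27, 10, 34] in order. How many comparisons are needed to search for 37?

Search path for 37: 16 -> 19 -> 35 -> 55 -> 39
Found: False
Comparisons: 5


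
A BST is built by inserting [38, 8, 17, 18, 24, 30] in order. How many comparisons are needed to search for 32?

Search path for 32: 38 -> 8 -> 17 -> 18 -> 24 -> 30
Found: False
Comparisons: 6


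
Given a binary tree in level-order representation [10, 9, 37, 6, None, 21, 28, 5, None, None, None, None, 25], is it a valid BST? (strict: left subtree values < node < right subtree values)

Level-order array: [10, 9, 37, 6, None, 21, 28, 5, None, None, None, None, 25]
Validate using subtree bounds (lo, hi): at each node, require lo < value < hi,
then recurse left with hi=value and right with lo=value.
Preorder trace (stopping at first violation):
  at node 10 with bounds (-inf, +inf): OK
  at node 9 with bounds (-inf, 10): OK
  at node 6 with bounds (-inf, 9): OK
  at node 5 with bounds (-inf, 6): OK
  at node 37 with bounds (10, +inf): OK
  at node 21 with bounds (10, 37): OK
  at node 28 with bounds (37, +inf): VIOLATION
Node 28 violates its bound: not (37 < 28 < +inf).
Result: Not a valid BST


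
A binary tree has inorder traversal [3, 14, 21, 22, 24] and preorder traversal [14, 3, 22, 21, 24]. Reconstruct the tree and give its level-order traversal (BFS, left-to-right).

Inorder:  [3, 14, 21, 22, 24]
Preorder: [14, 3, 22, 21, 24]
Algorithm: preorder visits root first, so consume preorder in order;
for each root, split the current inorder slice at that value into
left-subtree inorder and right-subtree inorder, then recurse.
Recursive splits:
  root=14; inorder splits into left=[3], right=[21, 22, 24]
  root=3; inorder splits into left=[], right=[]
  root=22; inorder splits into left=[21], right=[24]
  root=21; inorder splits into left=[], right=[]
  root=24; inorder splits into left=[], right=[]
Reconstructed level-order: [14, 3, 22, 21, 24]


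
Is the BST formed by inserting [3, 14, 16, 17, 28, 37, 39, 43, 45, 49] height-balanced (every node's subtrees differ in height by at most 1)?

Tree (level-order array): [3, None, 14, None, 16, None, 17, None, 28, None, 37, None, 39, None, 43, None, 45, None, 49]
Definition: a tree is height-balanced if, at every node, |h(left) - h(right)| <= 1 (empty subtree has height -1).
Bottom-up per-node check:
  node 49: h_left=-1, h_right=-1, diff=0 [OK], height=0
  node 45: h_left=-1, h_right=0, diff=1 [OK], height=1
  node 43: h_left=-1, h_right=1, diff=2 [FAIL (|-1-1|=2 > 1)], height=2
  node 39: h_left=-1, h_right=2, diff=3 [FAIL (|-1-2|=3 > 1)], height=3
  node 37: h_left=-1, h_right=3, diff=4 [FAIL (|-1-3|=4 > 1)], height=4
  node 28: h_left=-1, h_right=4, diff=5 [FAIL (|-1-4|=5 > 1)], height=5
  node 17: h_left=-1, h_right=5, diff=6 [FAIL (|-1-5|=6 > 1)], height=6
  node 16: h_left=-1, h_right=6, diff=7 [FAIL (|-1-6|=7 > 1)], height=7
  node 14: h_left=-1, h_right=7, diff=8 [FAIL (|-1-7|=8 > 1)], height=8
  node 3: h_left=-1, h_right=8, diff=9 [FAIL (|-1-8|=9 > 1)], height=9
Node 43 violates the condition: |-1 - 1| = 2 > 1.
Result: Not balanced


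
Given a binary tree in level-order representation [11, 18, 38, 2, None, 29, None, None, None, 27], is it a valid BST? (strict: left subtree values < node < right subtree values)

Level-order array: [11, 18, 38, 2, None, 29, None, None, None, 27]
Validate using subtree bounds (lo, hi): at each node, require lo < value < hi,
then recurse left with hi=value and right with lo=value.
Preorder trace (stopping at first violation):
  at node 11 with bounds (-inf, +inf): OK
  at node 18 with bounds (-inf, 11): VIOLATION
Node 18 violates its bound: not (-inf < 18 < 11).
Result: Not a valid BST


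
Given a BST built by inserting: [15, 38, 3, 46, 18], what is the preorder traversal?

Tree insertion order: [15, 38, 3, 46, 18]
Tree (level-order array): [15, 3, 38, None, None, 18, 46]
Preorder traversal: [15, 3, 38, 18, 46]


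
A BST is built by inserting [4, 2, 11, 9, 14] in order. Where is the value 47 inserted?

Starting tree (level order): [4, 2, 11, None, None, 9, 14]
Insertion path: 4 -> 11 -> 14
Result: insert 47 as right child of 14
Final tree (level order): [4, 2, 11, None, None, 9, 14, None, None, None, 47]


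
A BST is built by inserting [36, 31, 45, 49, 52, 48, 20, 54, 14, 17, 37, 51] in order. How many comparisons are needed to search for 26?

Search path for 26: 36 -> 31 -> 20
Found: False
Comparisons: 3


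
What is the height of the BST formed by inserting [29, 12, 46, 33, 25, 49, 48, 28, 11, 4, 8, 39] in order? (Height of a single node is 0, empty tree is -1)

Insertion order: [29, 12, 46, 33, 25, 49, 48, 28, 11, 4, 8, 39]
Tree (level-order array): [29, 12, 46, 11, 25, 33, 49, 4, None, None, 28, None, 39, 48, None, None, 8]
Compute height bottom-up (empty subtree = -1):
  height(8) = 1 + max(-1, -1) = 0
  height(4) = 1 + max(-1, 0) = 1
  height(11) = 1 + max(1, -1) = 2
  height(28) = 1 + max(-1, -1) = 0
  height(25) = 1 + max(-1, 0) = 1
  height(12) = 1 + max(2, 1) = 3
  height(39) = 1 + max(-1, -1) = 0
  height(33) = 1 + max(-1, 0) = 1
  height(48) = 1 + max(-1, -1) = 0
  height(49) = 1 + max(0, -1) = 1
  height(46) = 1 + max(1, 1) = 2
  height(29) = 1 + max(3, 2) = 4
Height = 4


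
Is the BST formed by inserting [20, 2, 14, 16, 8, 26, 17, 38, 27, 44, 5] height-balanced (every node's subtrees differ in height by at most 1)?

Tree (level-order array): [20, 2, 26, None, 14, None, 38, 8, 16, 27, 44, 5, None, None, 17]
Definition: a tree is height-balanced if, at every node, |h(left) - h(right)| <= 1 (empty subtree has height -1).
Bottom-up per-node check:
  node 5: h_left=-1, h_right=-1, diff=0 [OK], height=0
  node 8: h_left=0, h_right=-1, diff=1 [OK], height=1
  node 17: h_left=-1, h_right=-1, diff=0 [OK], height=0
  node 16: h_left=-1, h_right=0, diff=1 [OK], height=1
  node 14: h_left=1, h_right=1, diff=0 [OK], height=2
  node 2: h_left=-1, h_right=2, diff=3 [FAIL (|-1-2|=3 > 1)], height=3
  node 27: h_left=-1, h_right=-1, diff=0 [OK], height=0
  node 44: h_left=-1, h_right=-1, diff=0 [OK], height=0
  node 38: h_left=0, h_right=0, diff=0 [OK], height=1
  node 26: h_left=-1, h_right=1, diff=2 [FAIL (|-1-1|=2 > 1)], height=2
  node 20: h_left=3, h_right=2, diff=1 [OK], height=4
Node 2 violates the condition: |-1 - 2| = 3 > 1.
Result: Not balanced


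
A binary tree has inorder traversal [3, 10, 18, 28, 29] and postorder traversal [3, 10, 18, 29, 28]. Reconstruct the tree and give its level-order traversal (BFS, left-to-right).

Inorder:   [3, 10, 18, 28, 29]
Postorder: [3, 10, 18, 29, 28]
Algorithm: postorder visits root last, so walk postorder right-to-left;
each value is the root of the current inorder slice — split it at that
value, recurse on the right subtree first, then the left.
Recursive splits:
  root=28; inorder splits into left=[3, 10, 18], right=[29]
  root=29; inorder splits into left=[], right=[]
  root=18; inorder splits into left=[3, 10], right=[]
  root=10; inorder splits into left=[3], right=[]
  root=3; inorder splits into left=[], right=[]
Reconstructed level-order: [28, 18, 29, 10, 3]


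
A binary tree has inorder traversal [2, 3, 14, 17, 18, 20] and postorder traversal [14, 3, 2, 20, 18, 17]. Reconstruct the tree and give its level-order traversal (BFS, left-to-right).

Inorder:   [2, 3, 14, 17, 18, 20]
Postorder: [14, 3, 2, 20, 18, 17]
Algorithm: postorder visits root last, so walk postorder right-to-left;
each value is the root of the current inorder slice — split it at that
value, recurse on the right subtree first, then the left.
Recursive splits:
  root=17; inorder splits into left=[2, 3, 14], right=[18, 20]
  root=18; inorder splits into left=[], right=[20]
  root=20; inorder splits into left=[], right=[]
  root=2; inorder splits into left=[], right=[3, 14]
  root=3; inorder splits into left=[], right=[14]
  root=14; inorder splits into left=[], right=[]
Reconstructed level-order: [17, 2, 18, 3, 20, 14]


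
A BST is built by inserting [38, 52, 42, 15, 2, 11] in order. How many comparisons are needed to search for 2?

Search path for 2: 38 -> 15 -> 2
Found: True
Comparisons: 3


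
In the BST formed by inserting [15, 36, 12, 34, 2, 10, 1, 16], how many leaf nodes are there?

Tree built from: [15, 36, 12, 34, 2, 10, 1, 16]
Tree (level-order array): [15, 12, 36, 2, None, 34, None, 1, 10, 16]
Rule: A leaf has 0 children.
Per-node child counts:
  node 15: 2 child(ren)
  node 12: 1 child(ren)
  node 2: 2 child(ren)
  node 1: 0 child(ren)
  node 10: 0 child(ren)
  node 36: 1 child(ren)
  node 34: 1 child(ren)
  node 16: 0 child(ren)
Matching nodes: [1, 10, 16]
Count of leaf nodes: 3


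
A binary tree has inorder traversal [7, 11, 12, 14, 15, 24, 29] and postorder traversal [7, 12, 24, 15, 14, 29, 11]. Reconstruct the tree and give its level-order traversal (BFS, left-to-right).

Inorder:   [7, 11, 12, 14, 15, 24, 29]
Postorder: [7, 12, 24, 15, 14, 29, 11]
Algorithm: postorder visits root last, so walk postorder right-to-left;
each value is the root of the current inorder slice — split it at that
value, recurse on the right subtree first, then the left.
Recursive splits:
  root=11; inorder splits into left=[7], right=[12, 14, 15, 24, 29]
  root=29; inorder splits into left=[12, 14, 15, 24], right=[]
  root=14; inorder splits into left=[12], right=[15, 24]
  root=15; inorder splits into left=[], right=[24]
  root=24; inorder splits into left=[], right=[]
  root=12; inorder splits into left=[], right=[]
  root=7; inorder splits into left=[], right=[]
Reconstructed level-order: [11, 7, 29, 14, 12, 15, 24]


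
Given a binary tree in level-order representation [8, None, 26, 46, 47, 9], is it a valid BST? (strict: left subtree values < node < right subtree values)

Level-order array: [8, None, 26, 46, 47, 9]
Validate using subtree bounds (lo, hi): at each node, require lo < value < hi,
then recurse left with hi=value and right with lo=value.
Preorder trace (stopping at first violation):
  at node 8 with bounds (-inf, +inf): OK
  at node 26 with bounds (8, +inf): OK
  at node 46 with bounds (8, 26): VIOLATION
Node 46 violates its bound: not (8 < 46 < 26).
Result: Not a valid BST


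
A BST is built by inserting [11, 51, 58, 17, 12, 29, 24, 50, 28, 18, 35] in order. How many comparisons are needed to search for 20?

Search path for 20: 11 -> 51 -> 17 -> 29 -> 24 -> 18
Found: False
Comparisons: 6


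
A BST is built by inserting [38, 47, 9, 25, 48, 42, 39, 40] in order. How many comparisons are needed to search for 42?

Search path for 42: 38 -> 47 -> 42
Found: True
Comparisons: 3


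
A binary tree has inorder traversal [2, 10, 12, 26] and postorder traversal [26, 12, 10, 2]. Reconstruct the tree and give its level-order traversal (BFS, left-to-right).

Inorder:   [2, 10, 12, 26]
Postorder: [26, 12, 10, 2]
Algorithm: postorder visits root last, so walk postorder right-to-left;
each value is the root of the current inorder slice — split it at that
value, recurse on the right subtree first, then the left.
Recursive splits:
  root=2; inorder splits into left=[], right=[10, 12, 26]
  root=10; inorder splits into left=[], right=[12, 26]
  root=12; inorder splits into left=[], right=[26]
  root=26; inorder splits into left=[], right=[]
Reconstructed level-order: [2, 10, 12, 26]


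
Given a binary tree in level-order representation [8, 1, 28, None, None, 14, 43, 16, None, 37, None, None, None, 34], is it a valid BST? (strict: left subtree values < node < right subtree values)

Level-order array: [8, 1, 28, None, None, 14, 43, 16, None, 37, None, None, None, 34]
Validate using subtree bounds (lo, hi): at each node, require lo < value < hi,
then recurse left with hi=value and right with lo=value.
Preorder trace (stopping at first violation):
  at node 8 with bounds (-inf, +inf): OK
  at node 1 with bounds (-inf, 8): OK
  at node 28 with bounds (8, +inf): OK
  at node 14 with bounds (8, 28): OK
  at node 16 with bounds (8, 14): VIOLATION
Node 16 violates its bound: not (8 < 16 < 14).
Result: Not a valid BST


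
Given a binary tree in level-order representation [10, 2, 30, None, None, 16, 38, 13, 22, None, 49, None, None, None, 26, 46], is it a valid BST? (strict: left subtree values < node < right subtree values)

Level-order array: [10, 2, 30, None, None, 16, 38, 13, 22, None, 49, None, None, None, 26, 46]
Validate using subtree bounds (lo, hi): at each node, require lo < value < hi,
then recurse left with hi=value and right with lo=value.
Preorder trace (stopping at first violation):
  at node 10 with bounds (-inf, +inf): OK
  at node 2 with bounds (-inf, 10): OK
  at node 30 with bounds (10, +inf): OK
  at node 16 with bounds (10, 30): OK
  at node 13 with bounds (10, 16): OK
  at node 22 with bounds (16, 30): OK
  at node 26 with bounds (22, 30): OK
  at node 38 with bounds (30, +inf): OK
  at node 49 with bounds (38, +inf): OK
  at node 46 with bounds (38, 49): OK
No violation found at any node.
Result: Valid BST


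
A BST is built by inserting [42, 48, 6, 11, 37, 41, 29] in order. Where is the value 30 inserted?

Starting tree (level order): [42, 6, 48, None, 11, None, None, None, 37, 29, 41]
Insertion path: 42 -> 6 -> 11 -> 37 -> 29
Result: insert 30 as right child of 29
Final tree (level order): [42, 6, 48, None, 11, None, None, None, 37, 29, 41, None, 30]


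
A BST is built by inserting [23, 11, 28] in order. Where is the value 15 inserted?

Starting tree (level order): [23, 11, 28]
Insertion path: 23 -> 11
Result: insert 15 as right child of 11
Final tree (level order): [23, 11, 28, None, 15]


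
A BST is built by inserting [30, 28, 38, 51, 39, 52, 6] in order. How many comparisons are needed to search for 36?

Search path for 36: 30 -> 38
Found: False
Comparisons: 2


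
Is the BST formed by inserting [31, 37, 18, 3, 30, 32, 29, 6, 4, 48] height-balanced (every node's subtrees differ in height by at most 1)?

Tree (level-order array): [31, 18, 37, 3, 30, 32, 48, None, 6, 29, None, None, None, None, None, 4]
Definition: a tree is height-balanced if, at every node, |h(left) - h(right)| <= 1 (empty subtree has height -1).
Bottom-up per-node check:
  node 4: h_left=-1, h_right=-1, diff=0 [OK], height=0
  node 6: h_left=0, h_right=-1, diff=1 [OK], height=1
  node 3: h_left=-1, h_right=1, diff=2 [FAIL (|-1-1|=2 > 1)], height=2
  node 29: h_left=-1, h_right=-1, diff=0 [OK], height=0
  node 30: h_left=0, h_right=-1, diff=1 [OK], height=1
  node 18: h_left=2, h_right=1, diff=1 [OK], height=3
  node 32: h_left=-1, h_right=-1, diff=0 [OK], height=0
  node 48: h_left=-1, h_right=-1, diff=0 [OK], height=0
  node 37: h_left=0, h_right=0, diff=0 [OK], height=1
  node 31: h_left=3, h_right=1, diff=2 [FAIL (|3-1|=2 > 1)], height=4
Node 3 violates the condition: |-1 - 1| = 2 > 1.
Result: Not balanced


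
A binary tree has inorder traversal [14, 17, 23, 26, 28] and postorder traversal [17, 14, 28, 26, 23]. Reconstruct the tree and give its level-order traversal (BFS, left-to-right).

Inorder:   [14, 17, 23, 26, 28]
Postorder: [17, 14, 28, 26, 23]
Algorithm: postorder visits root last, so walk postorder right-to-left;
each value is the root of the current inorder slice — split it at that
value, recurse on the right subtree first, then the left.
Recursive splits:
  root=23; inorder splits into left=[14, 17], right=[26, 28]
  root=26; inorder splits into left=[], right=[28]
  root=28; inorder splits into left=[], right=[]
  root=14; inorder splits into left=[], right=[17]
  root=17; inorder splits into left=[], right=[]
Reconstructed level-order: [23, 14, 26, 17, 28]


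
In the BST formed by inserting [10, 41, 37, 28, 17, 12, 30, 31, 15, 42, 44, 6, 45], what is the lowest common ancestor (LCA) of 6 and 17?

Tree insertion order: [10, 41, 37, 28, 17, 12, 30, 31, 15, 42, 44, 6, 45]
Tree (level-order array): [10, 6, 41, None, None, 37, 42, 28, None, None, 44, 17, 30, None, 45, 12, None, None, 31, None, None, None, 15]
In a BST, the LCA of p=6, q=17 is the first node v on the
root-to-leaf path with p <= v <= q (go left if both < v, right if both > v).
Walk from root:
  at 10: 6 <= 10 <= 17, this is the LCA
LCA = 10


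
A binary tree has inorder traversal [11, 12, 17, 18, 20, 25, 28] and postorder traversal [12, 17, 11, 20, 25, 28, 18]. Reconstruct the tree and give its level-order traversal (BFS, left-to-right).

Inorder:   [11, 12, 17, 18, 20, 25, 28]
Postorder: [12, 17, 11, 20, 25, 28, 18]
Algorithm: postorder visits root last, so walk postorder right-to-left;
each value is the root of the current inorder slice — split it at that
value, recurse on the right subtree first, then the left.
Recursive splits:
  root=18; inorder splits into left=[11, 12, 17], right=[20, 25, 28]
  root=28; inorder splits into left=[20, 25], right=[]
  root=25; inorder splits into left=[20], right=[]
  root=20; inorder splits into left=[], right=[]
  root=11; inorder splits into left=[], right=[12, 17]
  root=17; inorder splits into left=[12], right=[]
  root=12; inorder splits into left=[], right=[]
Reconstructed level-order: [18, 11, 28, 17, 25, 12, 20]


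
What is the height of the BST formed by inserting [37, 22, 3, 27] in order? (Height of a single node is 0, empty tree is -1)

Insertion order: [37, 22, 3, 27]
Tree (level-order array): [37, 22, None, 3, 27]
Compute height bottom-up (empty subtree = -1):
  height(3) = 1 + max(-1, -1) = 0
  height(27) = 1 + max(-1, -1) = 0
  height(22) = 1 + max(0, 0) = 1
  height(37) = 1 + max(1, -1) = 2
Height = 2


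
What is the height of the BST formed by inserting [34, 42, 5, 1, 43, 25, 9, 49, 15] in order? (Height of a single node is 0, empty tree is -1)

Insertion order: [34, 42, 5, 1, 43, 25, 9, 49, 15]
Tree (level-order array): [34, 5, 42, 1, 25, None, 43, None, None, 9, None, None, 49, None, 15]
Compute height bottom-up (empty subtree = -1):
  height(1) = 1 + max(-1, -1) = 0
  height(15) = 1 + max(-1, -1) = 0
  height(9) = 1 + max(-1, 0) = 1
  height(25) = 1 + max(1, -1) = 2
  height(5) = 1 + max(0, 2) = 3
  height(49) = 1 + max(-1, -1) = 0
  height(43) = 1 + max(-1, 0) = 1
  height(42) = 1 + max(-1, 1) = 2
  height(34) = 1 + max(3, 2) = 4
Height = 4


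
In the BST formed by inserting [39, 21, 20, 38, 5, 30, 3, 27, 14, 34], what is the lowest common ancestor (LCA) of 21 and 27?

Tree insertion order: [39, 21, 20, 38, 5, 30, 3, 27, 14, 34]
Tree (level-order array): [39, 21, None, 20, 38, 5, None, 30, None, 3, 14, 27, 34]
In a BST, the LCA of p=21, q=27 is the first node v on the
root-to-leaf path with p <= v <= q (go left if both < v, right if both > v).
Walk from root:
  at 39: both 21 and 27 < 39, go left
  at 21: 21 <= 21 <= 27, this is the LCA
LCA = 21


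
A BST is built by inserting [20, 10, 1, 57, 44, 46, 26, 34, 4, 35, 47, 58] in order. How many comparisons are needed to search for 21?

Search path for 21: 20 -> 57 -> 44 -> 26
Found: False
Comparisons: 4


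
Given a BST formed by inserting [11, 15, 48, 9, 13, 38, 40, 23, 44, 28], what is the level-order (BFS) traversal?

Tree insertion order: [11, 15, 48, 9, 13, 38, 40, 23, 44, 28]
Tree (level-order array): [11, 9, 15, None, None, 13, 48, None, None, 38, None, 23, 40, None, 28, None, 44]
BFS from the root, enqueuing left then right child of each popped node:
  queue [11] -> pop 11, enqueue [9, 15], visited so far: [11]
  queue [9, 15] -> pop 9, enqueue [none], visited so far: [11, 9]
  queue [15] -> pop 15, enqueue [13, 48], visited so far: [11, 9, 15]
  queue [13, 48] -> pop 13, enqueue [none], visited so far: [11, 9, 15, 13]
  queue [48] -> pop 48, enqueue [38], visited so far: [11, 9, 15, 13, 48]
  queue [38] -> pop 38, enqueue [23, 40], visited so far: [11, 9, 15, 13, 48, 38]
  queue [23, 40] -> pop 23, enqueue [28], visited so far: [11, 9, 15, 13, 48, 38, 23]
  queue [40, 28] -> pop 40, enqueue [44], visited so far: [11, 9, 15, 13, 48, 38, 23, 40]
  queue [28, 44] -> pop 28, enqueue [none], visited so far: [11, 9, 15, 13, 48, 38, 23, 40, 28]
  queue [44] -> pop 44, enqueue [none], visited so far: [11, 9, 15, 13, 48, 38, 23, 40, 28, 44]
Result: [11, 9, 15, 13, 48, 38, 23, 40, 28, 44]


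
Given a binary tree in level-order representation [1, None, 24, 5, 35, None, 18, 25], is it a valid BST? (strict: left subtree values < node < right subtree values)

Level-order array: [1, None, 24, 5, 35, None, 18, 25]
Validate using subtree bounds (lo, hi): at each node, require lo < value < hi,
then recurse left with hi=value and right with lo=value.
Preorder trace (stopping at first violation):
  at node 1 with bounds (-inf, +inf): OK
  at node 24 with bounds (1, +inf): OK
  at node 5 with bounds (1, 24): OK
  at node 18 with bounds (5, 24): OK
  at node 35 with bounds (24, +inf): OK
  at node 25 with bounds (24, 35): OK
No violation found at any node.
Result: Valid BST


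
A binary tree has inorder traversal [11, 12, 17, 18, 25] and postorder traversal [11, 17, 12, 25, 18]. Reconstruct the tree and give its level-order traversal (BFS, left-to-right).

Inorder:   [11, 12, 17, 18, 25]
Postorder: [11, 17, 12, 25, 18]
Algorithm: postorder visits root last, so walk postorder right-to-left;
each value is the root of the current inorder slice — split it at that
value, recurse on the right subtree first, then the left.
Recursive splits:
  root=18; inorder splits into left=[11, 12, 17], right=[25]
  root=25; inorder splits into left=[], right=[]
  root=12; inorder splits into left=[11], right=[17]
  root=17; inorder splits into left=[], right=[]
  root=11; inorder splits into left=[], right=[]
Reconstructed level-order: [18, 12, 25, 11, 17]


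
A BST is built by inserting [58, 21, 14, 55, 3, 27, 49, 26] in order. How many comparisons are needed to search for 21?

Search path for 21: 58 -> 21
Found: True
Comparisons: 2


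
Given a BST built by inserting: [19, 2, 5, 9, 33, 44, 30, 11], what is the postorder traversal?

Tree insertion order: [19, 2, 5, 9, 33, 44, 30, 11]
Tree (level-order array): [19, 2, 33, None, 5, 30, 44, None, 9, None, None, None, None, None, 11]
Postorder traversal: [11, 9, 5, 2, 30, 44, 33, 19]


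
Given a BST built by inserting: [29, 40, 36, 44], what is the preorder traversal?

Tree insertion order: [29, 40, 36, 44]
Tree (level-order array): [29, None, 40, 36, 44]
Preorder traversal: [29, 40, 36, 44]


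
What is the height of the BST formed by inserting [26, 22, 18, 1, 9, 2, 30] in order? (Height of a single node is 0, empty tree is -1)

Insertion order: [26, 22, 18, 1, 9, 2, 30]
Tree (level-order array): [26, 22, 30, 18, None, None, None, 1, None, None, 9, 2]
Compute height bottom-up (empty subtree = -1):
  height(2) = 1 + max(-1, -1) = 0
  height(9) = 1 + max(0, -1) = 1
  height(1) = 1 + max(-1, 1) = 2
  height(18) = 1 + max(2, -1) = 3
  height(22) = 1 + max(3, -1) = 4
  height(30) = 1 + max(-1, -1) = 0
  height(26) = 1 + max(4, 0) = 5
Height = 5


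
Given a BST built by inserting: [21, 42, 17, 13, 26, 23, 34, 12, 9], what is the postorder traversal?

Tree insertion order: [21, 42, 17, 13, 26, 23, 34, 12, 9]
Tree (level-order array): [21, 17, 42, 13, None, 26, None, 12, None, 23, 34, 9]
Postorder traversal: [9, 12, 13, 17, 23, 34, 26, 42, 21]


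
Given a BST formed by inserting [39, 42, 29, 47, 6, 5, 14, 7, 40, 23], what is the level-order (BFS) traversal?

Tree insertion order: [39, 42, 29, 47, 6, 5, 14, 7, 40, 23]
Tree (level-order array): [39, 29, 42, 6, None, 40, 47, 5, 14, None, None, None, None, None, None, 7, 23]
BFS from the root, enqueuing left then right child of each popped node:
  queue [39] -> pop 39, enqueue [29, 42], visited so far: [39]
  queue [29, 42] -> pop 29, enqueue [6], visited so far: [39, 29]
  queue [42, 6] -> pop 42, enqueue [40, 47], visited so far: [39, 29, 42]
  queue [6, 40, 47] -> pop 6, enqueue [5, 14], visited so far: [39, 29, 42, 6]
  queue [40, 47, 5, 14] -> pop 40, enqueue [none], visited so far: [39, 29, 42, 6, 40]
  queue [47, 5, 14] -> pop 47, enqueue [none], visited so far: [39, 29, 42, 6, 40, 47]
  queue [5, 14] -> pop 5, enqueue [none], visited so far: [39, 29, 42, 6, 40, 47, 5]
  queue [14] -> pop 14, enqueue [7, 23], visited so far: [39, 29, 42, 6, 40, 47, 5, 14]
  queue [7, 23] -> pop 7, enqueue [none], visited so far: [39, 29, 42, 6, 40, 47, 5, 14, 7]
  queue [23] -> pop 23, enqueue [none], visited so far: [39, 29, 42, 6, 40, 47, 5, 14, 7, 23]
Result: [39, 29, 42, 6, 40, 47, 5, 14, 7, 23]


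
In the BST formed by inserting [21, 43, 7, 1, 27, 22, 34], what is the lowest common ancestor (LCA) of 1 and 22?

Tree insertion order: [21, 43, 7, 1, 27, 22, 34]
Tree (level-order array): [21, 7, 43, 1, None, 27, None, None, None, 22, 34]
In a BST, the LCA of p=1, q=22 is the first node v on the
root-to-leaf path with p <= v <= q (go left if both < v, right if both > v).
Walk from root:
  at 21: 1 <= 21 <= 22, this is the LCA
LCA = 21


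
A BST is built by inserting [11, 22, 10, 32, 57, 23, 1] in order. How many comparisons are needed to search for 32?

Search path for 32: 11 -> 22 -> 32
Found: True
Comparisons: 3


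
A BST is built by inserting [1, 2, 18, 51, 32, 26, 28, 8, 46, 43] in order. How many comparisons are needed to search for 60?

Search path for 60: 1 -> 2 -> 18 -> 51
Found: False
Comparisons: 4


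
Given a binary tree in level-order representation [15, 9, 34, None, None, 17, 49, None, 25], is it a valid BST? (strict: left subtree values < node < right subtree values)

Level-order array: [15, 9, 34, None, None, 17, 49, None, 25]
Validate using subtree bounds (lo, hi): at each node, require lo < value < hi,
then recurse left with hi=value and right with lo=value.
Preorder trace (stopping at first violation):
  at node 15 with bounds (-inf, +inf): OK
  at node 9 with bounds (-inf, 15): OK
  at node 34 with bounds (15, +inf): OK
  at node 17 with bounds (15, 34): OK
  at node 25 with bounds (17, 34): OK
  at node 49 with bounds (34, +inf): OK
No violation found at any node.
Result: Valid BST


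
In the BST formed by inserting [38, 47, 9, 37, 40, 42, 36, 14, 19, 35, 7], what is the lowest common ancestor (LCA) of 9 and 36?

Tree insertion order: [38, 47, 9, 37, 40, 42, 36, 14, 19, 35, 7]
Tree (level-order array): [38, 9, 47, 7, 37, 40, None, None, None, 36, None, None, 42, 14, None, None, None, None, 19, None, 35]
In a BST, the LCA of p=9, q=36 is the first node v on the
root-to-leaf path with p <= v <= q (go left if both < v, right if both > v).
Walk from root:
  at 38: both 9 and 36 < 38, go left
  at 9: 9 <= 9 <= 36, this is the LCA
LCA = 9


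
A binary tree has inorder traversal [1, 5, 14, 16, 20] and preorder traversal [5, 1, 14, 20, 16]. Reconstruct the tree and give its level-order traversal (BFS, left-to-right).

Inorder:  [1, 5, 14, 16, 20]
Preorder: [5, 1, 14, 20, 16]
Algorithm: preorder visits root first, so consume preorder in order;
for each root, split the current inorder slice at that value into
left-subtree inorder and right-subtree inorder, then recurse.
Recursive splits:
  root=5; inorder splits into left=[1], right=[14, 16, 20]
  root=1; inorder splits into left=[], right=[]
  root=14; inorder splits into left=[], right=[16, 20]
  root=20; inorder splits into left=[16], right=[]
  root=16; inorder splits into left=[], right=[]
Reconstructed level-order: [5, 1, 14, 20, 16]


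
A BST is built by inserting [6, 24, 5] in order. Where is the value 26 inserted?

Starting tree (level order): [6, 5, 24]
Insertion path: 6 -> 24
Result: insert 26 as right child of 24
Final tree (level order): [6, 5, 24, None, None, None, 26]


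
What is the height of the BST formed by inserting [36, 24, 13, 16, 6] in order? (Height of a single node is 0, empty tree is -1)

Insertion order: [36, 24, 13, 16, 6]
Tree (level-order array): [36, 24, None, 13, None, 6, 16]
Compute height bottom-up (empty subtree = -1):
  height(6) = 1 + max(-1, -1) = 0
  height(16) = 1 + max(-1, -1) = 0
  height(13) = 1 + max(0, 0) = 1
  height(24) = 1 + max(1, -1) = 2
  height(36) = 1 + max(2, -1) = 3
Height = 3


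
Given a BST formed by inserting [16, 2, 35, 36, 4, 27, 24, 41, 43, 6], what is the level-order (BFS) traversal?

Tree insertion order: [16, 2, 35, 36, 4, 27, 24, 41, 43, 6]
Tree (level-order array): [16, 2, 35, None, 4, 27, 36, None, 6, 24, None, None, 41, None, None, None, None, None, 43]
BFS from the root, enqueuing left then right child of each popped node:
  queue [16] -> pop 16, enqueue [2, 35], visited so far: [16]
  queue [2, 35] -> pop 2, enqueue [4], visited so far: [16, 2]
  queue [35, 4] -> pop 35, enqueue [27, 36], visited so far: [16, 2, 35]
  queue [4, 27, 36] -> pop 4, enqueue [6], visited so far: [16, 2, 35, 4]
  queue [27, 36, 6] -> pop 27, enqueue [24], visited so far: [16, 2, 35, 4, 27]
  queue [36, 6, 24] -> pop 36, enqueue [41], visited so far: [16, 2, 35, 4, 27, 36]
  queue [6, 24, 41] -> pop 6, enqueue [none], visited so far: [16, 2, 35, 4, 27, 36, 6]
  queue [24, 41] -> pop 24, enqueue [none], visited so far: [16, 2, 35, 4, 27, 36, 6, 24]
  queue [41] -> pop 41, enqueue [43], visited so far: [16, 2, 35, 4, 27, 36, 6, 24, 41]
  queue [43] -> pop 43, enqueue [none], visited so far: [16, 2, 35, 4, 27, 36, 6, 24, 41, 43]
Result: [16, 2, 35, 4, 27, 36, 6, 24, 41, 43]


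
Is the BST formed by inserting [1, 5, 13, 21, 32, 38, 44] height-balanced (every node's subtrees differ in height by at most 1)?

Tree (level-order array): [1, None, 5, None, 13, None, 21, None, 32, None, 38, None, 44]
Definition: a tree is height-balanced if, at every node, |h(left) - h(right)| <= 1 (empty subtree has height -1).
Bottom-up per-node check:
  node 44: h_left=-1, h_right=-1, diff=0 [OK], height=0
  node 38: h_left=-1, h_right=0, diff=1 [OK], height=1
  node 32: h_left=-1, h_right=1, diff=2 [FAIL (|-1-1|=2 > 1)], height=2
  node 21: h_left=-1, h_right=2, diff=3 [FAIL (|-1-2|=3 > 1)], height=3
  node 13: h_left=-1, h_right=3, diff=4 [FAIL (|-1-3|=4 > 1)], height=4
  node 5: h_left=-1, h_right=4, diff=5 [FAIL (|-1-4|=5 > 1)], height=5
  node 1: h_left=-1, h_right=5, diff=6 [FAIL (|-1-5|=6 > 1)], height=6
Node 32 violates the condition: |-1 - 1| = 2 > 1.
Result: Not balanced


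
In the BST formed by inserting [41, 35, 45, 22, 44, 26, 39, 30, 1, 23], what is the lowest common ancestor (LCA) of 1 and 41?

Tree insertion order: [41, 35, 45, 22, 44, 26, 39, 30, 1, 23]
Tree (level-order array): [41, 35, 45, 22, 39, 44, None, 1, 26, None, None, None, None, None, None, 23, 30]
In a BST, the LCA of p=1, q=41 is the first node v on the
root-to-leaf path with p <= v <= q (go left if both < v, right if both > v).
Walk from root:
  at 41: 1 <= 41 <= 41, this is the LCA
LCA = 41


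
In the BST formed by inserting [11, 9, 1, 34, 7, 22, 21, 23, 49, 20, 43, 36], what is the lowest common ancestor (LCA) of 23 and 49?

Tree insertion order: [11, 9, 1, 34, 7, 22, 21, 23, 49, 20, 43, 36]
Tree (level-order array): [11, 9, 34, 1, None, 22, 49, None, 7, 21, 23, 43, None, None, None, 20, None, None, None, 36]
In a BST, the LCA of p=23, q=49 is the first node v on the
root-to-leaf path with p <= v <= q (go left if both < v, right if both > v).
Walk from root:
  at 11: both 23 and 49 > 11, go right
  at 34: 23 <= 34 <= 49, this is the LCA
LCA = 34


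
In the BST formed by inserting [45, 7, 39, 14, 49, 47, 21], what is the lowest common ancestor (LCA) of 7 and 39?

Tree insertion order: [45, 7, 39, 14, 49, 47, 21]
Tree (level-order array): [45, 7, 49, None, 39, 47, None, 14, None, None, None, None, 21]
In a BST, the LCA of p=7, q=39 is the first node v on the
root-to-leaf path with p <= v <= q (go left if both < v, right if both > v).
Walk from root:
  at 45: both 7 and 39 < 45, go left
  at 7: 7 <= 7 <= 39, this is the LCA
LCA = 7


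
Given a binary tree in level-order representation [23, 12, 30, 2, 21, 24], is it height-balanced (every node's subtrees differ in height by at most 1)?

Tree (level-order array): [23, 12, 30, 2, 21, 24]
Definition: a tree is height-balanced if, at every node, |h(left) - h(right)| <= 1 (empty subtree has height -1).
Bottom-up per-node check:
  node 2: h_left=-1, h_right=-1, diff=0 [OK], height=0
  node 21: h_left=-1, h_right=-1, diff=0 [OK], height=0
  node 12: h_left=0, h_right=0, diff=0 [OK], height=1
  node 24: h_left=-1, h_right=-1, diff=0 [OK], height=0
  node 30: h_left=0, h_right=-1, diff=1 [OK], height=1
  node 23: h_left=1, h_right=1, diff=0 [OK], height=2
All nodes satisfy the balance condition.
Result: Balanced


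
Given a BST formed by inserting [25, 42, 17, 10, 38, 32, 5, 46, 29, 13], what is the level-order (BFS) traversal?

Tree insertion order: [25, 42, 17, 10, 38, 32, 5, 46, 29, 13]
Tree (level-order array): [25, 17, 42, 10, None, 38, 46, 5, 13, 32, None, None, None, None, None, None, None, 29]
BFS from the root, enqueuing left then right child of each popped node:
  queue [25] -> pop 25, enqueue [17, 42], visited so far: [25]
  queue [17, 42] -> pop 17, enqueue [10], visited so far: [25, 17]
  queue [42, 10] -> pop 42, enqueue [38, 46], visited so far: [25, 17, 42]
  queue [10, 38, 46] -> pop 10, enqueue [5, 13], visited so far: [25, 17, 42, 10]
  queue [38, 46, 5, 13] -> pop 38, enqueue [32], visited so far: [25, 17, 42, 10, 38]
  queue [46, 5, 13, 32] -> pop 46, enqueue [none], visited so far: [25, 17, 42, 10, 38, 46]
  queue [5, 13, 32] -> pop 5, enqueue [none], visited so far: [25, 17, 42, 10, 38, 46, 5]
  queue [13, 32] -> pop 13, enqueue [none], visited so far: [25, 17, 42, 10, 38, 46, 5, 13]
  queue [32] -> pop 32, enqueue [29], visited so far: [25, 17, 42, 10, 38, 46, 5, 13, 32]
  queue [29] -> pop 29, enqueue [none], visited so far: [25, 17, 42, 10, 38, 46, 5, 13, 32, 29]
Result: [25, 17, 42, 10, 38, 46, 5, 13, 32, 29]


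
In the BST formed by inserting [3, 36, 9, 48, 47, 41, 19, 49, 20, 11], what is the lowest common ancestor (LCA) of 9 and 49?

Tree insertion order: [3, 36, 9, 48, 47, 41, 19, 49, 20, 11]
Tree (level-order array): [3, None, 36, 9, 48, None, 19, 47, 49, 11, 20, 41]
In a BST, the LCA of p=9, q=49 is the first node v on the
root-to-leaf path with p <= v <= q (go left if both < v, right if both > v).
Walk from root:
  at 3: both 9 and 49 > 3, go right
  at 36: 9 <= 36 <= 49, this is the LCA
LCA = 36


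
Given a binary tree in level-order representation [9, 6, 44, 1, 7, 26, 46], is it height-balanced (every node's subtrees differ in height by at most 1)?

Tree (level-order array): [9, 6, 44, 1, 7, 26, 46]
Definition: a tree is height-balanced if, at every node, |h(left) - h(right)| <= 1 (empty subtree has height -1).
Bottom-up per-node check:
  node 1: h_left=-1, h_right=-1, diff=0 [OK], height=0
  node 7: h_left=-1, h_right=-1, diff=0 [OK], height=0
  node 6: h_left=0, h_right=0, diff=0 [OK], height=1
  node 26: h_left=-1, h_right=-1, diff=0 [OK], height=0
  node 46: h_left=-1, h_right=-1, diff=0 [OK], height=0
  node 44: h_left=0, h_right=0, diff=0 [OK], height=1
  node 9: h_left=1, h_right=1, diff=0 [OK], height=2
All nodes satisfy the balance condition.
Result: Balanced


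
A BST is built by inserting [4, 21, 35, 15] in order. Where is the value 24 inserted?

Starting tree (level order): [4, None, 21, 15, 35]
Insertion path: 4 -> 21 -> 35
Result: insert 24 as left child of 35
Final tree (level order): [4, None, 21, 15, 35, None, None, 24]


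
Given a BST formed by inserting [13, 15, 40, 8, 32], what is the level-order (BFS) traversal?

Tree insertion order: [13, 15, 40, 8, 32]
Tree (level-order array): [13, 8, 15, None, None, None, 40, 32]
BFS from the root, enqueuing left then right child of each popped node:
  queue [13] -> pop 13, enqueue [8, 15], visited so far: [13]
  queue [8, 15] -> pop 8, enqueue [none], visited so far: [13, 8]
  queue [15] -> pop 15, enqueue [40], visited so far: [13, 8, 15]
  queue [40] -> pop 40, enqueue [32], visited so far: [13, 8, 15, 40]
  queue [32] -> pop 32, enqueue [none], visited so far: [13, 8, 15, 40, 32]
Result: [13, 8, 15, 40, 32]


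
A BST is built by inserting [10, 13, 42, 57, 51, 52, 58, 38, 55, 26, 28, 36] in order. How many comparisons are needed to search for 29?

Search path for 29: 10 -> 13 -> 42 -> 38 -> 26 -> 28 -> 36
Found: False
Comparisons: 7


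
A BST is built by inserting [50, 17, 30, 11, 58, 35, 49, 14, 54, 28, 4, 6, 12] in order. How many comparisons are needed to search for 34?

Search path for 34: 50 -> 17 -> 30 -> 35
Found: False
Comparisons: 4


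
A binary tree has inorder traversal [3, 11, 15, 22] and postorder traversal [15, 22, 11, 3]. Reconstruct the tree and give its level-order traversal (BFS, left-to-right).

Inorder:   [3, 11, 15, 22]
Postorder: [15, 22, 11, 3]
Algorithm: postorder visits root last, so walk postorder right-to-left;
each value is the root of the current inorder slice — split it at that
value, recurse on the right subtree first, then the left.
Recursive splits:
  root=3; inorder splits into left=[], right=[11, 15, 22]
  root=11; inorder splits into left=[], right=[15, 22]
  root=22; inorder splits into left=[15], right=[]
  root=15; inorder splits into left=[], right=[]
Reconstructed level-order: [3, 11, 22, 15]


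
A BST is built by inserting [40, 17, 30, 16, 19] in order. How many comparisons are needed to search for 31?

Search path for 31: 40 -> 17 -> 30
Found: False
Comparisons: 3


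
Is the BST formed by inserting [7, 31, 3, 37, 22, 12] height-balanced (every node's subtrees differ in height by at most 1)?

Tree (level-order array): [7, 3, 31, None, None, 22, 37, 12]
Definition: a tree is height-balanced if, at every node, |h(left) - h(right)| <= 1 (empty subtree has height -1).
Bottom-up per-node check:
  node 3: h_left=-1, h_right=-1, diff=0 [OK], height=0
  node 12: h_left=-1, h_right=-1, diff=0 [OK], height=0
  node 22: h_left=0, h_right=-1, diff=1 [OK], height=1
  node 37: h_left=-1, h_right=-1, diff=0 [OK], height=0
  node 31: h_left=1, h_right=0, diff=1 [OK], height=2
  node 7: h_left=0, h_right=2, diff=2 [FAIL (|0-2|=2 > 1)], height=3
Node 7 violates the condition: |0 - 2| = 2 > 1.
Result: Not balanced


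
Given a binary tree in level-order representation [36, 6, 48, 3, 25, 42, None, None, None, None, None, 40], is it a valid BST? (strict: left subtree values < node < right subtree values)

Level-order array: [36, 6, 48, 3, 25, 42, None, None, None, None, None, 40]
Validate using subtree bounds (lo, hi): at each node, require lo < value < hi,
then recurse left with hi=value and right with lo=value.
Preorder trace (stopping at first violation):
  at node 36 with bounds (-inf, +inf): OK
  at node 6 with bounds (-inf, 36): OK
  at node 3 with bounds (-inf, 6): OK
  at node 25 with bounds (6, 36): OK
  at node 48 with bounds (36, +inf): OK
  at node 42 with bounds (36, 48): OK
  at node 40 with bounds (36, 42): OK
No violation found at any node.
Result: Valid BST


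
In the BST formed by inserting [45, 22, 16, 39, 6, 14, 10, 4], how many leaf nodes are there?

Tree built from: [45, 22, 16, 39, 6, 14, 10, 4]
Tree (level-order array): [45, 22, None, 16, 39, 6, None, None, None, 4, 14, None, None, 10]
Rule: A leaf has 0 children.
Per-node child counts:
  node 45: 1 child(ren)
  node 22: 2 child(ren)
  node 16: 1 child(ren)
  node 6: 2 child(ren)
  node 4: 0 child(ren)
  node 14: 1 child(ren)
  node 10: 0 child(ren)
  node 39: 0 child(ren)
Matching nodes: [4, 10, 39]
Count of leaf nodes: 3


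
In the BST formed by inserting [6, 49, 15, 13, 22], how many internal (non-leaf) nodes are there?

Tree built from: [6, 49, 15, 13, 22]
Tree (level-order array): [6, None, 49, 15, None, 13, 22]
Rule: An internal node has at least one child.
Per-node child counts:
  node 6: 1 child(ren)
  node 49: 1 child(ren)
  node 15: 2 child(ren)
  node 13: 0 child(ren)
  node 22: 0 child(ren)
Matching nodes: [6, 49, 15]
Count of internal (non-leaf) nodes: 3
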